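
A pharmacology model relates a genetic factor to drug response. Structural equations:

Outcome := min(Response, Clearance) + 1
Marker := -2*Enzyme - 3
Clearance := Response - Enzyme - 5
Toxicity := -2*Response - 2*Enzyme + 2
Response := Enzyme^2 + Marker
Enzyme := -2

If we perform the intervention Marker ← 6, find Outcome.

8

Under do(Marker=6), the mechanism Marker := -2*Enzyme - 3 is discarded; Marker is fixed at 6.
Response = Enzyme^2 + Marker  [with Enzyme=-2, Marker=6]  = 10
Clearance = Response - Enzyme - 5  [with Response=10, Enzyme=-2]  = 7
Outcome = min(Response, Clearance) + 1  [with Response=10, Clearance=7]  = 8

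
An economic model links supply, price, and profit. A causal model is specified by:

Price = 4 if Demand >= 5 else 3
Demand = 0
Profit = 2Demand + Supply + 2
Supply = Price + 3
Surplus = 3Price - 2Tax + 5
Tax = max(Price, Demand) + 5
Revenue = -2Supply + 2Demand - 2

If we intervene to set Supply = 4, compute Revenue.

-10

The intervention breaks the incoming arrows to Supply: Supply = Price + 3 no longer applies, and Supply = 4.
Revenue = -2Supply + 2Demand - 2  [with Supply=4, Demand=0]  = -10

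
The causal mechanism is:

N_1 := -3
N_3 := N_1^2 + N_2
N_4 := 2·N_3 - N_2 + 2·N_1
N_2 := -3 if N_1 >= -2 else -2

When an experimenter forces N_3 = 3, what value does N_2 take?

Under do(N_3=3), the mechanism N_3 := N_1^2 + N_2 is discarded; N_3 is fixed at 3.
Since N_2 is not a descendant of the intervened variable, it is unaffected.
N_2 = -3 if N_1 >= -2 else -2  [with N_1=-3]  = -2

-2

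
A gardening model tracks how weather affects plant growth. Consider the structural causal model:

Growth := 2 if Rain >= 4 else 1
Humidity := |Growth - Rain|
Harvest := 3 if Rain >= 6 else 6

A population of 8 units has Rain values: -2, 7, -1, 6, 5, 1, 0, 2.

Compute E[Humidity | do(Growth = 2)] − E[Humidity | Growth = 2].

Every unit gets Growth=2 under the intervention. Humidity values become 4, 5, 3, 4, 3, 1, 2, 0; E[Humidity|do(Growth=2)] = 2.75.
E[Humidity|Growth=2] averages over only the 3 units with Growth=2 (Rain = 7, 6, 5): Humidity = 5, 4, 3, mean 4.
Difference = 2.75 − 4 = -1.25.

-1.25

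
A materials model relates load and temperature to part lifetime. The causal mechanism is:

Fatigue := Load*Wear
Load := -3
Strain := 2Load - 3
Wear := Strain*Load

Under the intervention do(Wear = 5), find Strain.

Under do(Wear=5), the mechanism Wear := Strain*Load is discarded; Wear is fixed at 5.
Since Strain is not a descendant of the intervened variable, it is unaffected.
Strain = 2Load - 3  [with Load=-3]  = -9

-9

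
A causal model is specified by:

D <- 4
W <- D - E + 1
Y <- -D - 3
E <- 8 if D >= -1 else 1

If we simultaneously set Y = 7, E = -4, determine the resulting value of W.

9

Setting Y = 7, E = -4 by intervention discards those variables' equations.
W = D - E + 1  [with D=4, E=-4]  = 9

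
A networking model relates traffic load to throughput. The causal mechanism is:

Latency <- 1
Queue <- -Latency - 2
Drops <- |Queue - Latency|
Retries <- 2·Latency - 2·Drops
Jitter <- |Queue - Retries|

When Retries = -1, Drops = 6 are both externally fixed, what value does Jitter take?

The joint intervention fixes Retries = -1, Drops = 6, removing each variable's own equation.
Queue = -Latency - 2  [with Latency=1]  = -3
Jitter = |Queue - Retries|  [with Queue=-3, Retries=-1]  = 2

2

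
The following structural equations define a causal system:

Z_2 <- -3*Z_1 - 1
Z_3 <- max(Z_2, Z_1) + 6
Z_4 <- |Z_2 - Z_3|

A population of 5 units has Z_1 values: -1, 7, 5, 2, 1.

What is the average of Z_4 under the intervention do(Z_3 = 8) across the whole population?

17.4

Under do(Z_3=8), Z_3's equation is replaced by Z_3=8 for every unit. Per-unit Z_4: 6, 30, 24, 15, 12. Mean = 17.4.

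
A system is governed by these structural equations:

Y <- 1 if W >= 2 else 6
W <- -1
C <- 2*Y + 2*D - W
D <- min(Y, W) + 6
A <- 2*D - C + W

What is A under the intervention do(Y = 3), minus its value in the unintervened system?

6

do(Y=3) replaces the equation Y <- 1 if W >= 2 else 6 with the constant Y = 3.
D = min(Y, W) + 6  [with Y=3, W=-1]  = 5
C = 2*Y + 2*D - W  [with Y=3, D=5, W=-1]  = 17
A = 2*D - C + W  [with D=5, C=17, W=-1]  = -8
Without intervention: Y = 1 if W >= 2 else 6  [with W=-1]  = 6; D = min(Y, W) + 6  [with Y=6, W=-1]  = 5; C = 2*Y + 2*D - W  [with Y=6, D=5, W=-1]  = 23; A = 2*D - C + W  [with D=5, C=23, W=-1]  = -14.
Change = -8 − (-14) = 6.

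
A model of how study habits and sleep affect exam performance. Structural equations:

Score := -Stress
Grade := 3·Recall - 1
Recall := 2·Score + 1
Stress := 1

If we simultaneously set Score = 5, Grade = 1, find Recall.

The joint intervention fixes Score = 5, Grade = 1, removing each variable's own equation.
Recall = 2·Score + 1  [with Score=5]  = 11

11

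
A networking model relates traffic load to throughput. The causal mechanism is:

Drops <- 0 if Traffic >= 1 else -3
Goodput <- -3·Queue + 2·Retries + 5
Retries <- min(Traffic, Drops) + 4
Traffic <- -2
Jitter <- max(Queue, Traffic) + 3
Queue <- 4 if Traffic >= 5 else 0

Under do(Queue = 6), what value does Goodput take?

Under do(Queue=6), the mechanism Queue <- 4 if Traffic >= 5 else 0 is discarded; Queue is fixed at 6.
Drops = 0 if Traffic >= 1 else -3  [with Traffic=-2]  = -3
Retries = min(Traffic, Drops) + 4  [with Traffic=-2, Drops=-3]  = 1
Goodput = -3·Queue + 2·Retries + 5  [with Queue=6, Retries=1]  = -11

-11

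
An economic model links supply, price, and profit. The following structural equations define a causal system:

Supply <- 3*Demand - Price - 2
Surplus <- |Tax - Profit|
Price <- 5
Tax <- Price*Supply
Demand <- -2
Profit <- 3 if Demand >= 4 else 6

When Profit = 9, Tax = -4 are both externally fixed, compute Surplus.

13

Setting Profit = 9, Tax = -4 by intervention discards those variables' equations.
Surplus = |Tax - Profit|  [with Tax=-4, Profit=9]  = 13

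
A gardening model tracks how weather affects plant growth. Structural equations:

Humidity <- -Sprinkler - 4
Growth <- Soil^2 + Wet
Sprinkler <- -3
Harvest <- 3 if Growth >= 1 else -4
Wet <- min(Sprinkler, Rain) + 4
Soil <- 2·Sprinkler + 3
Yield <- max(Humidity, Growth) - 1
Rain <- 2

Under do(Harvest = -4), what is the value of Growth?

10

do(Harvest=-4) replaces the equation Harvest <- 3 if Growth >= 1 else -4 with the constant Harvest = -4.
Growth is not downstream of the intervention, so its value is determined by the original equations.
Soil = 2·Sprinkler + 3  [with Sprinkler=-3]  = -3
Wet = min(Sprinkler, Rain) + 4  [with Sprinkler=-3, Rain=2]  = 1
Growth = Soil^2 + Wet  [with Soil=-3, Wet=1]  = 10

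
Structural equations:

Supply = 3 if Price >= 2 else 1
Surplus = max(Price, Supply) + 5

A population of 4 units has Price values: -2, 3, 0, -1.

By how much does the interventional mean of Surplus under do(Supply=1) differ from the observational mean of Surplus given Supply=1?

0.5

Every unit gets Supply=1 under the intervention. Surplus values become 6, 8, 6, 6; E[Surplus|do(Supply=1)] = 6.5.
E[Surplus|Supply=1] averages over only the 3 units with Supply=1 (Price = -2, 0, -1): Surplus = 6, 6, 6, mean 6.
Difference = 6.5 − 6 = 0.5.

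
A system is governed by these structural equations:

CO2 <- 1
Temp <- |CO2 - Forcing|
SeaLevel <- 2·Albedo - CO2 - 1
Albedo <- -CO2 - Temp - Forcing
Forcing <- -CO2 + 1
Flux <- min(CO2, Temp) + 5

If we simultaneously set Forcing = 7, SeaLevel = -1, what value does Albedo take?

The joint intervention fixes Forcing = 7, SeaLevel = -1, removing each variable's own equation.
Temp = |CO2 - Forcing|  [with CO2=1, Forcing=7]  = 6
Albedo = -CO2 - Temp - Forcing  [with CO2=1, Temp=6, Forcing=7]  = -14

-14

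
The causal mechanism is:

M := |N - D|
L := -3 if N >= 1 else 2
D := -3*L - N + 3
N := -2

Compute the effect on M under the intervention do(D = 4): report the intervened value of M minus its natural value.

5

The intervention breaks the incoming arrows to D: D := -3*L - N + 3 no longer applies, and D = 4.
M = |N - D|  [with N=-2, D=4]  = 6
Without intervention: L = -3 if N >= 1 else 2  [with N=-2]  = 2; D = -3*L - N + 3  [with L=2, N=-2]  = -1; M = |N - D|  [with N=-2, D=-1]  = 1.
Change = 6 − 1 = 5.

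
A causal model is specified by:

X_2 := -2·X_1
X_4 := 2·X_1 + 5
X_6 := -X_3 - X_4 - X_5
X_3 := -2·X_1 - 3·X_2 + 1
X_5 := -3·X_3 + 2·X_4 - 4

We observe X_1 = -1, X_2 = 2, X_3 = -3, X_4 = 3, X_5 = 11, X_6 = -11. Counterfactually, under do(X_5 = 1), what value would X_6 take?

-1

The intervention breaks the incoming arrows to X_5: X_5 := -3·X_3 + 2·X_4 - 4 no longer applies, and X_5 = 1.
X_2 = -2·X_1  [with X_1=-1]  = 2
X_3 = -2·X_1 - 3·X_2 + 1  [with X_1=-1, X_2=2]  = -3
X_4 = 2·X_1 + 5  [with X_1=-1]  = 3
X_6 = -X_3 - X_4 - X_5  [with X_3=-3, X_4=3, X_5=1]  = -1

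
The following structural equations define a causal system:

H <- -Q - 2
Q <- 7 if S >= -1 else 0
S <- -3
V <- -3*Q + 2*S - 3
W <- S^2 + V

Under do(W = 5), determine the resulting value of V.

-9

Under do(W=5), the mechanism W <- S^2 + V is discarded; W is fixed at 5.
Since V is not a descendant of the intervened variable, it is unaffected.
Q = 7 if S >= -1 else 0  [with S=-3]  = 0
V = -3*Q + 2*S - 3  [with Q=0, S=-3]  = -9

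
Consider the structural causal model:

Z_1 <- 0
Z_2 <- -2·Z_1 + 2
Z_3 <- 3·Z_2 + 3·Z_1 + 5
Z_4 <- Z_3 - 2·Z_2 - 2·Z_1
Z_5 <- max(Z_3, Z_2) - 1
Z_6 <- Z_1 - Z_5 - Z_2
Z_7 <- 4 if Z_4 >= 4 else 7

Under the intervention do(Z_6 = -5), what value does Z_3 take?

do(Z_6=-5) replaces the equation Z_6 <- Z_1 - Z_5 - Z_2 with the constant Z_6 = -5.
Z_3 is not downstream of the intervention, so its value is determined by the original equations.
Z_2 = -2·Z_1 + 2  [with Z_1=0]  = 2
Z_3 = 3·Z_2 + 3·Z_1 + 5  [with Z_2=2, Z_1=0]  = 11

11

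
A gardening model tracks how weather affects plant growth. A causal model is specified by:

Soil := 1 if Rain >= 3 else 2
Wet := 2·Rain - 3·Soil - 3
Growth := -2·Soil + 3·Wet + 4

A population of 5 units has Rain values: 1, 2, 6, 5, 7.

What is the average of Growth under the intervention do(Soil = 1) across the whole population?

9.2

Under do(Soil=1), Soil's equation is replaced by Soil=1 for every unit. Per-unit Growth: -10, -4, 20, 14, 26. Mean = 9.2.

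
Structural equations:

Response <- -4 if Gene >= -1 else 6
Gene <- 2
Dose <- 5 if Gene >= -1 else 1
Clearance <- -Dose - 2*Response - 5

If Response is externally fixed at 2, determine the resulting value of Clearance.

-14

The intervention breaks the incoming arrows to Response: Response <- -4 if Gene >= -1 else 6 no longer applies, and Response = 2.
Dose = 5 if Gene >= -1 else 1  [with Gene=2]  = 5
Clearance = -Dose - 2*Response - 5  [with Dose=5, Response=2]  = -14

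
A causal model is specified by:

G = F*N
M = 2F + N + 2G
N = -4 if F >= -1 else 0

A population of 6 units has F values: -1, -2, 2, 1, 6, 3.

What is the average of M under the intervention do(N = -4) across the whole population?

Every unit gets N=-4 under the intervention. M values become 2, 8, -16, -10, -40, -22; E[M|do(N=-4)] = -13.

-13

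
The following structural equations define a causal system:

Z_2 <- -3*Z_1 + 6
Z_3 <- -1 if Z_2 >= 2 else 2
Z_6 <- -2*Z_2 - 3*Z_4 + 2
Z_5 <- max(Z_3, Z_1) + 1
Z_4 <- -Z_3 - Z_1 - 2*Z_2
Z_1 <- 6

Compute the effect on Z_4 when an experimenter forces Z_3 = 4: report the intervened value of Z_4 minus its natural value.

-2

The intervention breaks the incoming arrows to Z_3: Z_3 <- -1 if Z_2 >= 2 else 2 no longer applies, and Z_3 = 4.
Z_2 = -3*Z_1 + 6  [with Z_1=6]  = -12
Z_4 = -Z_3 - Z_1 - 2*Z_2  [with Z_3=4, Z_1=6, Z_2=-12]  = 14
Without intervention: Z_2 = -3*Z_1 + 6  [with Z_1=6]  = -12; Z_3 = -1 if Z_2 >= 2 else 2  [with Z_2=-12]  = 2; Z_4 = -Z_3 - Z_1 - 2*Z_2  [with Z_3=2, Z_1=6, Z_2=-12]  = 16.
Change = 14 − 16 = -2.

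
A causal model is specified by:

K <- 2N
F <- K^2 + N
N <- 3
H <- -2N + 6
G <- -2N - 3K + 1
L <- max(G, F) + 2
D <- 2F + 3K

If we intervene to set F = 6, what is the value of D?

Under do(F=6), the mechanism F <- K^2 + N is discarded; F is fixed at 6.
K = 2N  [with N=3]  = 6
D = 2F + 3K  [with F=6, K=6]  = 30

30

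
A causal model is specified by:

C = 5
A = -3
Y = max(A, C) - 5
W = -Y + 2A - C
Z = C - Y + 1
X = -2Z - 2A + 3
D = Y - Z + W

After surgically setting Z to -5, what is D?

Under do(Z=-5), the mechanism Z = C - Y + 1 is discarded; Z is fixed at -5.
Y = max(A, C) - 5  [with A=-3, C=5]  = 0
W = -Y + 2A - C  [with Y=0, A=-3, C=5]  = -11
D = Y - Z + W  [with Y=0, Z=-5, W=-11]  = -6

-6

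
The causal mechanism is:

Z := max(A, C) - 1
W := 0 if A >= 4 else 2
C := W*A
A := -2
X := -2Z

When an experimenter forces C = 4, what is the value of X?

-6

do(C=4) replaces the equation C := W*A with the constant C = 4.
Z = max(A, C) - 1  [with A=-2, C=4]  = 3
X = -2Z  [with Z=3]  = -6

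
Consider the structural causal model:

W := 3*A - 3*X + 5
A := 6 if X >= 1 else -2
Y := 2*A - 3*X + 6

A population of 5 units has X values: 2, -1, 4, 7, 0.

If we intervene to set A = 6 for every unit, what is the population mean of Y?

Every unit gets A=6 under the intervention. Y values become 12, 21, 6, -3, 18; E[Y|do(A=6)] = 10.8.

10.8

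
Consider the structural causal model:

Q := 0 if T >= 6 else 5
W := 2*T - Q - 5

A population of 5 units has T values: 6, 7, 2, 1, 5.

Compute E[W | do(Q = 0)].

3.4

do(Q=0) breaks Q's dependence on T. With Q=0 fixed, W across the units is 7, 9, -1, -3, 5, mean 3.4.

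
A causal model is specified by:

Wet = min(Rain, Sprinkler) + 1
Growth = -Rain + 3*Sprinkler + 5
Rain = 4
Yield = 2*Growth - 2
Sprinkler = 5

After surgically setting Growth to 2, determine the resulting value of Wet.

Under do(Growth=2), the mechanism Growth = -Rain + 3*Sprinkler + 5 is discarded; Growth is fixed at 2.
Since Wet is not a descendant of the intervened variable, it is unaffected.
Wet = min(Rain, Sprinkler) + 1  [with Rain=4, Sprinkler=5]  = 5

5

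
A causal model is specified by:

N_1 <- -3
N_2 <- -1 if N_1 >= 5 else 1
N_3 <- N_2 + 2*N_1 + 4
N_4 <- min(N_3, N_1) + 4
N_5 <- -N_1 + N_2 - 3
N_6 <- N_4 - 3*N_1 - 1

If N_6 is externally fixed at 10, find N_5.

1

do(N_6=10) replaces the equation N_6 <- N_4 - 3*N_1 - 1 with the constant N_6 = 10.
Since N_5 is not a descendant of the intervened variable, it is unaffected.
N_2 = -1 if N_1 >= 5 else 1  [with N_1=-3]  = 1
N_5 = -N_1 + N_2 - 3  [with N_1=-3, N_2=1]  = 1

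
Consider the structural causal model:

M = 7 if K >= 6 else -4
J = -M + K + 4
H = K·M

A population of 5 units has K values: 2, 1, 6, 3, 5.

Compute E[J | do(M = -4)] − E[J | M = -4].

The intervention sets M=-4 in all 5 units regardless of K. Recomputing J per unit gives 10, 9, 14, 11, 13; average 11.4.
E[J|M=-4] averages over only the 4 units with M=-4 (K = 2, 1, 3, 5): J = 10, 9, 11, 13, mean 10.75.
Difference = 11.4 − 10.75 = 0.65.

0.65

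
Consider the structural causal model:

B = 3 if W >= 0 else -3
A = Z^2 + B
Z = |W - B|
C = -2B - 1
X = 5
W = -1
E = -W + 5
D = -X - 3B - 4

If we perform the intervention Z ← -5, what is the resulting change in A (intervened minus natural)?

21

do(Z=-5) replaces the equation Z = |W - B| with the constant Z = -5.
B = 3 if W >= 0 else -3  [with W=-1]  = -3
A = Z^2 + B  [with Z=-5, B=-3]  = 22
Without intervention: B = 3 if W >= 0 else -3  [with W=-1]  = -3; Z = |W - B|  [with W=-1, B=-3]  = 2; A = Z^2 + B  [with Z=2, B=-3]  = 1.
Change = 22 − 1 = 21.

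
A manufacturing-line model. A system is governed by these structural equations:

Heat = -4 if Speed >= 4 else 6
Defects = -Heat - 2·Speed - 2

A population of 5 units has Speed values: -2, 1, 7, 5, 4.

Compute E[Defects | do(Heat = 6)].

-14

Under do(Heat=6), Heat's equation is replaced by Heat=6 for every unit. Per-unit Defects: -4, -10, -22, -18, -16. Mean = -14.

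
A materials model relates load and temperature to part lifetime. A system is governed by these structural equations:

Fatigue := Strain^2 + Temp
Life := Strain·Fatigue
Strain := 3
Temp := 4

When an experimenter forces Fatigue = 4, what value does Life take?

The intervention breaks the incoming arrows to Fatigue: Fatigue := Strain^2 + Temp no longer applies, and Fatigue = 4.
Life = Strain·Fatigue  [with Strain=3, Fatigue=4]  = 12

12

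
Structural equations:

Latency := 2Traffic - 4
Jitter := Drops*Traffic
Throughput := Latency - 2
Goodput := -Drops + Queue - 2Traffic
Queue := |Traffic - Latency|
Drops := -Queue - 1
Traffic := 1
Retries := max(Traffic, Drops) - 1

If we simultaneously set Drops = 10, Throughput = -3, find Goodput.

-9

Setting Drops = 10, Throughput = -3 by intervention discards those variables' equations.
Latency = 2Traffic - 4  [with Traffic=1]  = -2
Queue = |Traffic - Latency|  [with Traffic=1, Latency=-2]  = 3
Goodput = -Drops + Queue - 2Traffic  [with Drops=10, Queue=3, Traffic=1]  = -9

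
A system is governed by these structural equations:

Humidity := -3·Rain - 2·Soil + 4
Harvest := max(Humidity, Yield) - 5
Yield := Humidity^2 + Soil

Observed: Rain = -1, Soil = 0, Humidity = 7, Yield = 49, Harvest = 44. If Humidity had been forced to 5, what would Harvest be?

do(Humidity=5) replaces the equation Humidity := -3·Rain - 2·Soil + 4 with the constant Humidity = 5.
Yield = Humidity^2 + Soil  [with Humidity=5, Soil=0]  = 25
Harvest = max(Humidity, Yield) - 5  [with Humidity=5, Yield=25]  = 20

20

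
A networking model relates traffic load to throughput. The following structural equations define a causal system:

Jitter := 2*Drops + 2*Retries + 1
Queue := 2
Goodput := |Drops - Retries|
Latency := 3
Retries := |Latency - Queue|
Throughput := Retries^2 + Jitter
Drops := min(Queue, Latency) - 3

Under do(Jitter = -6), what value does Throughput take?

The intervention breaks the incoming arrows to Jitter: Jitter := 2*Drops + 2*Retries + 1 no longer applies, and Jitter = -6.
Retries = |Latency - Queue|  [with Latency=3, Queue=2]  = 1
Throughput = Retries^2 + Jitter  [with Retries=1, Jitter=-6]  = -5

-5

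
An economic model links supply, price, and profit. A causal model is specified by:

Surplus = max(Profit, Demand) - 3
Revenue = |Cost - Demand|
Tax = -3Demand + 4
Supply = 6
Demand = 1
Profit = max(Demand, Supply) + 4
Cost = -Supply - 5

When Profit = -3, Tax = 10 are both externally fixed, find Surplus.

Setting Profit = -3, Tax = 10 by intervention discards those variables' equations.
Surplus = max(Profit, Demand) - 3  [with Profit=-3, Demand=1]  = -2

-2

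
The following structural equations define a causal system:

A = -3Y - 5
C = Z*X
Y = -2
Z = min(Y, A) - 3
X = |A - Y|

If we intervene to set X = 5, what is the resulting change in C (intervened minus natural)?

do(X=5) replaces the equation X = |A - Y| with the constant X = 5.
A = -3Y - 5  [with Y=-2]  = 1
Z = min(Y, A) - 3  [with Y=-2, A=1]  = -5
C = Z*X  [with Z=-5, X=5]  = -25
Without intervention: A = -3Y - 5  [with Y=-2]  = 1; X = |A - Y|  [with A=1, Y=-2]  = 3; Z = min(Y, A) - 3  [with Y=-2, A=1]  = -5; C = Z*X  [with Z=-5, X=3]  = -15.
Change = -25 − (-15) = -10.

-10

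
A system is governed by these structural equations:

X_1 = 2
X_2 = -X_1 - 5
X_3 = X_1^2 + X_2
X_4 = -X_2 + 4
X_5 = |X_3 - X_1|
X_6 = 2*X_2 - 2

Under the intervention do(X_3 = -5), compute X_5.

7

do(X_3=-5) replaces the equation X_3 = X_1^2 + X_2 with the constant X_3 = -5.
X_5 = |X_3 - X_1|  [with X_3=-5, X_1=2]  = 7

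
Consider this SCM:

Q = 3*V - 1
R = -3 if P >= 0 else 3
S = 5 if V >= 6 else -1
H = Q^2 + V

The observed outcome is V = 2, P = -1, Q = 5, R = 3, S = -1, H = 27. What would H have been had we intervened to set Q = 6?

38

The intervention breaks the incoming arrows to Q: Q = 3*V - 1 no longer applies, and Q = 6.
H = Q^2 + V  [with Q=6, V=2]  = 38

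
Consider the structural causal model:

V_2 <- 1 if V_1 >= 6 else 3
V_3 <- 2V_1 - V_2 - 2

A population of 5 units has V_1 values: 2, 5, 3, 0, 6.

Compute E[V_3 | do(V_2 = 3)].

The intervention sets V_2=3 in all 5 units regardless of V_1. Recomputing V_3 per unit gives -1, 5, 1, -5, 7; average 1.4.

1.4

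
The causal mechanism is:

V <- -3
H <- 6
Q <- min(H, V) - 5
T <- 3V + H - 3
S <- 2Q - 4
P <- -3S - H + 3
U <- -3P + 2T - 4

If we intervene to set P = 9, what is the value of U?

-43

Intervening sets P = 9 and removes its equation (P <- -3S - H + 3).
T = 3V + H - 3  [with V=-3, H=6]  = -6
U = -3P + 2T - 4  [with P=9, T=-6]  = -43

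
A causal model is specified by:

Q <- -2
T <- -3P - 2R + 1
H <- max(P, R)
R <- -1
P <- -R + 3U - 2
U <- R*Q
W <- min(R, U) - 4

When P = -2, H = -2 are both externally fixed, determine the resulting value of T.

9

Setting P = -2, H = -2 by intervention discards those variables' equations.
T = -3P - 2R + 1  [with P=-2, R=-1]  = 9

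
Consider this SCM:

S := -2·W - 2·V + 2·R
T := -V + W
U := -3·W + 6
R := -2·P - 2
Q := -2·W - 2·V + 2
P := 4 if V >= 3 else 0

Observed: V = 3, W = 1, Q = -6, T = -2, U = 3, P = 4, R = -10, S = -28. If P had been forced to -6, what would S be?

Intervening sets P = -6 and removes its equation (P := 4 if V >= 3 else 0).
R = -2·P - 2  [with P=-6]  = 10
S = -2·W - 2·V + 2·R  [with W=1, V=3, R=10]  = 12

12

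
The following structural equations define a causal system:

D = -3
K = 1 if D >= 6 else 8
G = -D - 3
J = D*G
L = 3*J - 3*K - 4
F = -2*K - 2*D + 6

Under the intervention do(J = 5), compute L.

Intervening sets J = 5 and removes its equation (J = D*G).
K = 1 if D >= 6 else 8  [with D=-3]  = 8
L = 3*J - 3*K - 4  [with J=5, K=8]  = -13

-13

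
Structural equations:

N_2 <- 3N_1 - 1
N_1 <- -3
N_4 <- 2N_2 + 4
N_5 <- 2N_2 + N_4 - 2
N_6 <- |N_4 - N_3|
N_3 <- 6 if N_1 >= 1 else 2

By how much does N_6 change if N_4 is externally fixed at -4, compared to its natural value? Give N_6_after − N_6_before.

-12

Under do(N_4=-4), the mechanism N_4 <- 2N_2 + 4 is discarded; N_4 is fixed at -4.
N_3 = 6 if N_1 >= 1 else 2  [with N_1=-3]  = 2
N_6 = |N_4 - N_3|  [with N_4=-4, N_3=2]  = 6
Without intervention: N_2 = 3N_1 - 1  [with N_1=-3]  = -10; N_3 = 6 if N_1 >= 1 else 2  [with N_1=-3]  = 2; N_4 = 2N_2 + 4  [with N_2=-10]  = -16; N_6 = |N_4 - N_3|  [with N_4=-16, N_3=2]  = 18.
Change = 6 − 18 = -12.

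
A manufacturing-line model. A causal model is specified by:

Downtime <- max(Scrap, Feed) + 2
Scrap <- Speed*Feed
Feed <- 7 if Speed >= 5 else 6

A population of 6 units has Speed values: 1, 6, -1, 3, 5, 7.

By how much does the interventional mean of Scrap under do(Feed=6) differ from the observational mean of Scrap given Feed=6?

15

do(Feed=6) breaks Feed's dependence on Speed. With Feed=6 fixed, Scrap across the units is 6, 36, -6, 18, 30, 42, mean 21.
Observing Feed=6 restricts to units where Feed's equation naturally yields 6: Speed ∈ {1, -1, 3}. In that subpopulation Scrap = 6, -6, 18, mean 6.
Difference = 21 − 6 = 15.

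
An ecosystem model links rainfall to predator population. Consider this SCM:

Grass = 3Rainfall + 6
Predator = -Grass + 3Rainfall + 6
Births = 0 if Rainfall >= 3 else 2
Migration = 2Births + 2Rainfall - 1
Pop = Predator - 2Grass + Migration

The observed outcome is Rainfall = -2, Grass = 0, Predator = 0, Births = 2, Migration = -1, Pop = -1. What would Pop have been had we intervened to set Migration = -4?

The intervention breaks the incoming arrows to Migration: Migration = 2Births + 2Rainfall - 1 no longer applies, and Migration = -4.
Grass = 3Rainfall + 6  [with Rainfall=-2]  = 0
Predator = -Grass + 3Rainfall + 6  [with Grass=0, Rainfall=-2]  = 0
Pop = Predator - 2Grass + Migration  [with Predator=0, Grass=0, Migration=-4]  = -4

-4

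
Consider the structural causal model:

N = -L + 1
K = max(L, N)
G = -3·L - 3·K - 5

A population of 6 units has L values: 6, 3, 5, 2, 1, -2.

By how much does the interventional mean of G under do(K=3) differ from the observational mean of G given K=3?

Every unit gets K=3 under the intervention. G values become -32, -23, -29, -20, -17, -8; E[G|do(K=3)] = -21.5.
Conditioning on K=3 selects the 2 unit(s) with L ∈ {3, -2}. Their G values: -23, -8. Mean = -15.5.
Difference = -21.5 − (-15.5) = -6.

-6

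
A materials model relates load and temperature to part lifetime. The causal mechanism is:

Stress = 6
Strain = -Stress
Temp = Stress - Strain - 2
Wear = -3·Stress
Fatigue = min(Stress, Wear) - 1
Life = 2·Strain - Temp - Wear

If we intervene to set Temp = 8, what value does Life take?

-2

The intervention breaks the incoming arrows to Temp: Temp = Stress - Strain - 2 no longer applies, and Temp = 8.
Strain = -Stress  [with Stress=6]  = -6
Wear = -3·Stress  [with Stress=6]  = -18
Life = 2·Strain - Temp - Wear  [with Strain=-6, Temp=8, Wear=-18]  = -2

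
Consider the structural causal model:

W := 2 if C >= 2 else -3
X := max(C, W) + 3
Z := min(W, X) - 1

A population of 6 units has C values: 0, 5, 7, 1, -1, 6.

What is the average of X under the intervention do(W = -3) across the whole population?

6

The intervention sets W=-3 in all 6 units regardless of C. Recomputing X per unit gives 3, 8, 10, 4, 2, 9; average 6.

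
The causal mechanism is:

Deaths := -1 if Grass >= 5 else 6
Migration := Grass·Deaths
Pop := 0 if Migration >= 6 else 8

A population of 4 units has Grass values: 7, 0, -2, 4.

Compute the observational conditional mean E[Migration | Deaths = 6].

Conditioning on Deaths=6 selects the 3 unit(s) with Grass ∈ {0, -2, 4}. Their Migration values: 0, -12, 24. Mean = 4.

4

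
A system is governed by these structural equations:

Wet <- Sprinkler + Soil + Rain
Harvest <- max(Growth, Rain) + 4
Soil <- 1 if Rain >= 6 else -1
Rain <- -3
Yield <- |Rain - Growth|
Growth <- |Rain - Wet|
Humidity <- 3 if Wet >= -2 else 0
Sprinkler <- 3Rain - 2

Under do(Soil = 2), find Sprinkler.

-11

Under do(Soil=2), the mechanism Soil <- 1 if Rain >= 6 else -1 is discarded; Soil is fixed at 2.
Since Sprinkler is not a descendant of the intervened variable, it is unaffected.
Sprinkler = 3Rain - 2  [with Rain=-3]  = -11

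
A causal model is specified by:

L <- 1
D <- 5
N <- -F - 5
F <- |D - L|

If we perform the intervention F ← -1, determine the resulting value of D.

Under do(F=-1), the mechanism F <- |D - L| is discarded; F is fixed at -1.
D is not downstream of the intervention, so its value is determined by the original equations.

5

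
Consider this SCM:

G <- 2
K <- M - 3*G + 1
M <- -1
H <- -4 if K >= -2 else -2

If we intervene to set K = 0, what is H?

The intervention breaks the incoming arrows to K: K <- M - 3*G + 1 no longer applies, and K = 0.
H = -4 if K >= -2 else -2  [with K=0]  = -4

-4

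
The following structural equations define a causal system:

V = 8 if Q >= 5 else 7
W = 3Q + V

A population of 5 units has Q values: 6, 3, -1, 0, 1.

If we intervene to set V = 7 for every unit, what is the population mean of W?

12.4

Under do(V=7), V's equation is replaced by V=7 for every unit. Per-unit W: 25, 16, 4, 7, 10. Mean = 12.4.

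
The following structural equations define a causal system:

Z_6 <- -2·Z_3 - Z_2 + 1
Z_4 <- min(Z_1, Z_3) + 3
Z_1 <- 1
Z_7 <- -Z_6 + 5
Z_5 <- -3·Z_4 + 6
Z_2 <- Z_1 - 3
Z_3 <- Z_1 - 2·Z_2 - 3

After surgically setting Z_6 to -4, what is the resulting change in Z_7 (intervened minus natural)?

3

Intervening sets Z_6 = -4 and removes its equation (Z_6 <- -2·Z_3 - Z_2 + 1).
Z_7 = -Z_6 + 5  [with Z_6=-4]  = 9
Without intervention: Z_2 = Z_1 - 3  [with Z_1=1]  = -2; Z_3 = Z_1 - 2·Z_2 - 3  [with Z_1=1, Z_2=-2]  = 2; Z_6 = -2·Z_3 - Z_2 + 1  [with Z_3=2, Z_2=-2]  = -1; Z_7 = -Z_6 + 5  [with Z_6=-1]  = 6.
Change = 9 − 6 = 3.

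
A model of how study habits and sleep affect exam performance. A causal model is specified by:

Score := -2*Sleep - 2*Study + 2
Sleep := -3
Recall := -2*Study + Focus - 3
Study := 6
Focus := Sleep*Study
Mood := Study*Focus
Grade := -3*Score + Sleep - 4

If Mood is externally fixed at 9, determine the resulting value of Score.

The intervention breaks the incoming arrows to Mood: Mood := Study*Focus no longer applies, and Mood = 9.
Since Score is not a descendant of the intervened variable, it is unaffected.
Score = -2*Sleep - 2*Study + 2  [with Sleep=-3, Study=6]  = -4

-4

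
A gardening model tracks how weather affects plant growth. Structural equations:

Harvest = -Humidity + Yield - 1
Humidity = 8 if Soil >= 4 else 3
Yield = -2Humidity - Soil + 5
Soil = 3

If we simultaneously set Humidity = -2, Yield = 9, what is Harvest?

10

Setting Humidity = -2, Yield = 9 by intervention discards those variables' equations.
Harvest = -Humidity + Yield - 1  [with Humidity=-2, Yield=9]  = 10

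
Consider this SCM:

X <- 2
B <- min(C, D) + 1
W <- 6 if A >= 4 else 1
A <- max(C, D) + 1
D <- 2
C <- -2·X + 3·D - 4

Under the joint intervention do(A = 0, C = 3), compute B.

3

The joint intervention fixes A = 0, C = 3, removing each variable's own equation.
B = min(C, D) + 1  [with C=3, D=2]  = 3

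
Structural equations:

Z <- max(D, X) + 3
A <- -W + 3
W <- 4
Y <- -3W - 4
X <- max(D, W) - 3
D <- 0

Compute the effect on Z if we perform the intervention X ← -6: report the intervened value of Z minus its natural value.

-1

Intervening sets X = -6 and removes its equation (X <- max(D, W) - 3).
Z = max(D, X) + 3  [with D=0, X=-6]  = 3
Without intervention: X = max(D, W) - 3  [with D=0, W=4]  = 1; Z = max(D, X) + 3  [with D=0, X=1]  = 4.
Change = 3 − 4 = -1.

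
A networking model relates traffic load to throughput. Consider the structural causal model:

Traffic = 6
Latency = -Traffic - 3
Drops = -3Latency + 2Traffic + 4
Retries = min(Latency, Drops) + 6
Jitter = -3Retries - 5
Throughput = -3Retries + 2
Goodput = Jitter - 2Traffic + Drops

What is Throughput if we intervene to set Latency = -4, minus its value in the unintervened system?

Under do(Latency=-4), the mechanism Latency = -Traffic - 3 is discarded; Latency is fixed at -4.
Drops = -3Latency + 2Traffic + 4  [with Latency=-4, Traffic=6]  = 28
Retries = min(Latency, Drops) + 6  [with Latency=-4, Drops=28]  = 2
Throughput = -3Retries + 2  [with Retries=2]  = -4
Without intervention: Latency = -Traffic - 3  [with Traffic=6]  = -9; Drops = -3Latency + 2Traffic + 4  [with Latency=-9, Traffic=6]  = 43; Retries = min(Latency, Drops) + 6  [with Latency=-9, Drops=43]  = -3; Throughput = -3Retries + 2  [with Retries=-3]  = 11.
Change = -4 − 11 = -15.

-15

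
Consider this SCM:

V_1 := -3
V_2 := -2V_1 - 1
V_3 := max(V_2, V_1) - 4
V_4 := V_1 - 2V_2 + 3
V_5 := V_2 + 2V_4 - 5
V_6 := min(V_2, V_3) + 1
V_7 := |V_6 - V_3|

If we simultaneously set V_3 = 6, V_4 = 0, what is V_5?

Setting V_3 = 6, V_4 = 0 by intervention discards those variables' equations.
V_2 = -2V_1 - 1  [with V_1=-3]  = 5
V_5 = V_2 + 2V_4 - 5  [with V_2=5, V_4=0]  = 0

0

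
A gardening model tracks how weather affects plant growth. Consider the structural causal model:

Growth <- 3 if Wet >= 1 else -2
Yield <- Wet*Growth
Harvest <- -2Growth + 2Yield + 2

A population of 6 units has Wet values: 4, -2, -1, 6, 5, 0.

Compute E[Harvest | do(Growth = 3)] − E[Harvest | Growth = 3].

-18

Every unit gets Growth=3 under the intervention. Harvest values become 20, -16, -10, 32, 26, -4; E[Harvest|do(Growth=3)] = 8.
E[Harvest|Growth=3] averages over only the 3 units with Growth=3 (Wet = 4, 6, 5): Harvest = 20, 32, 26, mean 26.
Difference = 8 − 26 = -18.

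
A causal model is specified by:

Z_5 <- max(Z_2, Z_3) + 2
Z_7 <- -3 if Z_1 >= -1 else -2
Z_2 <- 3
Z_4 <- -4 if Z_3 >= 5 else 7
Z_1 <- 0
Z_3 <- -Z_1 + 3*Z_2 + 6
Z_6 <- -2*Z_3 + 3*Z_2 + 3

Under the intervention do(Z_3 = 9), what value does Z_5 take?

do(Z_3=9) replaces the equation Z_3 <- -Z_1 + 3*Z_2 + 6 with the constant Z_3 = 9.
Z_5 = max(Z_2, Z_3) + 2  [with Z_2=3, Z_3=9]  = 11

11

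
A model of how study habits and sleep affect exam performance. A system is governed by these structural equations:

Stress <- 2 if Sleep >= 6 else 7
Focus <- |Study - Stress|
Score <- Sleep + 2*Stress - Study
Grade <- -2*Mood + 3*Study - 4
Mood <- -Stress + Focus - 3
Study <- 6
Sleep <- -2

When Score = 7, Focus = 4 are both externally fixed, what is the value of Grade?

Setting Score = 7, Focus = 4 by intervention discards those variables' equations.
Stress = 2 if Sleep >= 6 else 7  [with Sleep=-2]  = 7
Mood = -Stress + Focus - 3  [with Stress=7, Focus=4]  = -6
Grade = -2*Mood + 3*Study - 4  [with Mood=-6, Study=6]  = 26

26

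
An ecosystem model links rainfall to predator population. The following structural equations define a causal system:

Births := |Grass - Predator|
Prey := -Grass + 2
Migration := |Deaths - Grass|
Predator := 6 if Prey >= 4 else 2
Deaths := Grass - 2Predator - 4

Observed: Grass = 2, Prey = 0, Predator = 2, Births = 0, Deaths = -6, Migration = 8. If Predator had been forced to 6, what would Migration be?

The intervention breaks the incoming arrows to Predator: Predator := 6 if Prey >= 4 else 2 no longer applies, and Predator = 6.
Deaths = Grass - 2Predator - 4  [with Grass=2, Predator=6]  = -14
Migration = |Deaths - Grass|  [with Deaths=-14, Grass=2]  = 16

16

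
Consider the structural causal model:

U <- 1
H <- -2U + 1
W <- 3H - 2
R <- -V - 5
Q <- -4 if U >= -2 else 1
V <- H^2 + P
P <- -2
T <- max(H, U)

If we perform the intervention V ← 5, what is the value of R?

Intervening sets V = 5 and removes its equation (V <- H^2 + P).
R = -V - 5  [with V=5]  = -10

-10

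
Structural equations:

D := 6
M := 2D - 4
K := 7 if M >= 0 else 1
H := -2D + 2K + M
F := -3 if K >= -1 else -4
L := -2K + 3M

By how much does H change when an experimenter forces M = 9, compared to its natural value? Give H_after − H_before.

Under do(M=9), the mechanism M := 2D - 4 is discarded; M is fixed at 9.
K = 7 if M >= 0 else 1  [with M=9]  = 7
H = -2D + 2K + M  [with D=6, K=7, M=9]  = 11
Without intervention: M = 2D - 4  [with D=6]  = 8; K = 7 if M >= 0 else 1  [with M=8]  = 7; H = -2D + 2K + M  [with D=6, K=7, M=8]  = 10.
Change = 11 − 10 = 1.

1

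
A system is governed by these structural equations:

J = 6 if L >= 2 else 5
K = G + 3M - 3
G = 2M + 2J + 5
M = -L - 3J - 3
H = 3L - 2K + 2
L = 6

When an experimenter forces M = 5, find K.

do(M=5) replaces the equation M = -L - 3J - 3 with the constant M = 5.
J = 6 if L >= 2 else 5  [with L=6]  = 6
G = 2M + 2J + 5  [with M=5, J=6]  = 27
K = G + 3M - 3  [with G=27, M=5]  = 39

39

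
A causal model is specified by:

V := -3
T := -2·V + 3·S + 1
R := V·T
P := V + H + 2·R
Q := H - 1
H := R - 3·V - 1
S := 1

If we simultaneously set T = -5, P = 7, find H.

23

Setting T = -5, P = 7 by intervention discards those variables' equations.
R = V·T  [with V=-3, T=-5]  = 15
H = R - 3·V - 1  [with R=15, V=-3]  = 23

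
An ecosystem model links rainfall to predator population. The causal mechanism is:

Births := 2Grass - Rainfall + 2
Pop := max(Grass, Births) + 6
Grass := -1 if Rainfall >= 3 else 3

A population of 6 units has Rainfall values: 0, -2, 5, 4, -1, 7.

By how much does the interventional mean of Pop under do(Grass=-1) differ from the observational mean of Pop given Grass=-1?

do(Grass=-1) breaks Grass's dependence on Rainfall. With Grass=-1 fixed, Pop across the units is 6, 8, 5, 5, 7, 5, mean 6.
E[Pop|Grass=-1] averages over only the 3 units with Grass=-1 (Rainfall = 5, 4, 7): Pop = 5, 5, 5, mean 5.
Difference = 6 − 5 = 1.

1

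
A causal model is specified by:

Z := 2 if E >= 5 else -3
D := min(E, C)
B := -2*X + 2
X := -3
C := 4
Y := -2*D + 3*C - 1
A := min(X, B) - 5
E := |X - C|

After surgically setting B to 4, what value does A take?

-8

Intervening sets B = 4 and removes its equation (B := -2*X + 2).
A = min(X, B) - 5  [with X=-3, B=4]  = -8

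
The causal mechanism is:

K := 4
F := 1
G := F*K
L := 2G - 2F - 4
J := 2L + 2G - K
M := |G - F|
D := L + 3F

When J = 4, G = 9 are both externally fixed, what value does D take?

The joint intervention fixes J = 4, G = 9, removing each variable's own equation.
L = 2G - 2F - 4  [with G=9, F=1]  = 12
D = L + 3F  [with L=12, F=1]  = 15

15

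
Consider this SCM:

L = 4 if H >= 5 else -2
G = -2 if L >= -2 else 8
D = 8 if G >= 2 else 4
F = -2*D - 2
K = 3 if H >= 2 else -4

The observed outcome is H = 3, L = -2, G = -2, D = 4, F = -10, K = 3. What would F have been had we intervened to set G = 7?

do(G=7) replaces the equation G = -2 if L >= -2 else 8 with the constant G = 7.
D = 8 if G >= 2 else 4  [with G=7]  = 8
F = -2*D - 2  [with D=8]  = -18

-18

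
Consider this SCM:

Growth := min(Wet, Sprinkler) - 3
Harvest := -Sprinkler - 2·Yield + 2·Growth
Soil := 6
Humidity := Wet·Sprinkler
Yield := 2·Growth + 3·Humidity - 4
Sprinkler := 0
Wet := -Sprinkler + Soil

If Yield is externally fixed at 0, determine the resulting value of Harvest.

-6

Intervening sets Yield = 0 and removes its equation (Yield := 2·Growth + 3·Humidity - 4).
Wet = -Sprinkler + Soil  [with Sprinkler=0, Soil=6]  = 6
Growth = min(Wet, Sprinkler) - 3  [with Wet=6, Sprinkler=0]  = -3
Harvest = -Sprinkler - 2·Yield + 2·Growth  [with Sprinkler=0, Yield=0, Growth=-3]  = -6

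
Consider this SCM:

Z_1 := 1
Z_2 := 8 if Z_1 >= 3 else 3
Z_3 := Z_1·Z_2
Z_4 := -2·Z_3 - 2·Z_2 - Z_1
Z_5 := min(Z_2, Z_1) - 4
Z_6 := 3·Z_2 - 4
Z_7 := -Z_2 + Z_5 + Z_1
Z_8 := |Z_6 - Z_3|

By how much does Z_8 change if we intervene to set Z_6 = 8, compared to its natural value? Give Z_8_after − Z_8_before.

3

Intervening sets Z_6 = 8 and removes its equation (Z_6 := 3·Z_2 - 4).
Z_2 = 8 if Z_1 >= 3 else 3  [with Z_1=1]  = 3
Z_3 = Z_1·Z_2  [with Z_1=1, Z_2=3]  = 3
Z_8 = |Z_6 - Z_3|  [with Z_6=8, Z_3=3]  = 5
Without intervention: Z_2 = 8 if Z_1 >= 3 else 3  [with Z_1=1]  = 3; Z_3 = Z_1·Z_2  [with Z_1=1, Z_2=3]  = 3; Z_6 = 3·Z_2 - 4  [with Z_2=3]  = 5; Z_8 = |Z_6 - Z_3|  [with Z_6=5, Z_3=3]  = 2.
Change = 5 − 2 = 3.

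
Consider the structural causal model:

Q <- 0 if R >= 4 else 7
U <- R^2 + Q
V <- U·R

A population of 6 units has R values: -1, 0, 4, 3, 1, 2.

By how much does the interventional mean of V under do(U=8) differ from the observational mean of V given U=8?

Every unit gets U=8 under the intervention. V values become -8, 0, 32, 24, 8, 16; E[V|do(U=8)] = 12.
E[V|U=8] averages over only the 2 units with U=8 (R = -1, 1): V = -8, 8, mean 0.
Difference = 12 − 0 = 12.

12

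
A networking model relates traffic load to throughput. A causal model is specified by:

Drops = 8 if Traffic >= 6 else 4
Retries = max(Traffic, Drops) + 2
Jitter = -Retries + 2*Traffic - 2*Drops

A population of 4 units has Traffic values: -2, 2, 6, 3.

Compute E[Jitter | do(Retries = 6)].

-11.5

Every unit gets Retries=6 under the intervention. Jitter values become -18, -10, -10, -8; E[Jitter|do(Retries=6)] = -11.5.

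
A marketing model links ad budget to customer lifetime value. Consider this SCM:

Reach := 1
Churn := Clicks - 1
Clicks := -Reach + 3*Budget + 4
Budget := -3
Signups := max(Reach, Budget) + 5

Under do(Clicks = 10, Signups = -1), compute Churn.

Setting Clicks = 10, Signups = -1 by intervention discards those variables' equations.
Churn = Clicks - 1  [with Clicks=10]  = 9

9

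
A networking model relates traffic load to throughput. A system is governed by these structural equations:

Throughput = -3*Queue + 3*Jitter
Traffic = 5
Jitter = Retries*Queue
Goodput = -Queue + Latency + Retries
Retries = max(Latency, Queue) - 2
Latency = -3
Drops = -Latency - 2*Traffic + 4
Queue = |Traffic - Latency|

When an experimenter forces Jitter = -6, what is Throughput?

-42

Intervening sets Jitter = -6 and removes its equation (Jitter = Retries*Queue).
Queue = |Traffic - Latency|  [with Traffic=5, Latency=-3]  = 8
Throughput = -3*Queue + 3*Jitter  [with Queue=8, Jitter=-6]  = -42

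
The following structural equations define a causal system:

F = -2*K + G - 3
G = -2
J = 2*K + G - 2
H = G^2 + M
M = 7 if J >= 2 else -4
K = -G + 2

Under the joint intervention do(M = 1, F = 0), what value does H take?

5

Setting M = 1, F = 0 by intervention discards those variables' equations.
H = G^2 + M  [with G=-2, M=1]  = 5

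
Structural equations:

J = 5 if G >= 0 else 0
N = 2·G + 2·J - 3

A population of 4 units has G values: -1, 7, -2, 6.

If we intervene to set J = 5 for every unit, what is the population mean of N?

The intervention sets J=5 in all 4 units regardless of G. Recomputing N per unit gives 5, 21, 3, 19; average 12.

12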